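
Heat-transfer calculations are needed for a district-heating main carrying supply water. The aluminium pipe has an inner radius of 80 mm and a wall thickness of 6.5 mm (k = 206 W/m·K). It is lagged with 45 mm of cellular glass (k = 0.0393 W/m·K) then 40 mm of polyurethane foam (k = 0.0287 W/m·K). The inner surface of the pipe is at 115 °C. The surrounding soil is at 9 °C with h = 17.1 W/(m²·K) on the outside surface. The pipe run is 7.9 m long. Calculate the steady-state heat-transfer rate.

Q ≈ 260 W

Cylindrical conduction, so R = ln(r₂/r₁)/(2πkL) per layer, in series:
R_aluminium pipe wall = ln(86.5/80)/(2π×206×7.9) = 7.64×10^-6 K/W
R_cellular glass = ln(131.5/86.5)/(2π×0.0393×7.9) = 0.2147 K/W
R_polyurethane foam = ln(171.5/131.5)/(2π×0.0287×7.9) = 0.1864 K/W
R_outer film = 1/(h_o·2πr_oL) = 1/(17.1×2π×0.1715×7.9) = 0.00687 K/W
R_total = 0.408 K/W
Q = ΔT/R_total = 106/0.408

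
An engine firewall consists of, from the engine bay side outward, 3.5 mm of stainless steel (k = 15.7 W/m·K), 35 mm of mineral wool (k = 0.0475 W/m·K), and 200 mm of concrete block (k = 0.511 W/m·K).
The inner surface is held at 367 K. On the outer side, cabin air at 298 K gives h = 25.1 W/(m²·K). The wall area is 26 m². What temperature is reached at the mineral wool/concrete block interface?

Model the wall as resistances in series:
R_stainless steel = L/(kA) = 0.0035/(15.7×26) = 8.574×10^-6 K/W
R_mineral wool = L/(kA) = 0.035/(0.0475×26) = 0.02834 K/W
R_concrete block = L/(kA) = 0.2/(0.511×26) = 0.01505 K/W
R_outer film = 1/(h_o·A) = 1/(25.1×26) = 0.001532 K/W
R_total = 0.04493 K/W;  Q = ΔT/R_total = 69/0.04493 = 1536 W
T_interface = T_inner − Q·ΣR(inner→interface) = 367 − 1540×0.02835

T ≈ 323 K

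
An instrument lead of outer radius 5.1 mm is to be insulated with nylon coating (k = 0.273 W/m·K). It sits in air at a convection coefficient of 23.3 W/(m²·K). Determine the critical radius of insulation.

For a cylinder r_cr = k/h = 0.273/23.3
r_cr = 11.7 mm; since the bare radius (5.1 mm) is below r_cr, adding a thin layer of insulation will *increase* heat loss.

r_cr ≈ 11.7 mm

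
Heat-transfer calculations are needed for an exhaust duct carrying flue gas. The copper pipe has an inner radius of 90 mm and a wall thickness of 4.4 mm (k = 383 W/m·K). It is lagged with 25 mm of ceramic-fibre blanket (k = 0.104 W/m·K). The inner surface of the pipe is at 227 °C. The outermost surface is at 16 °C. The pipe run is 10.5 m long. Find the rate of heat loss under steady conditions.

Q ≈ 6160 W

Cylindrical conduction, so R = ln(r₂/r₁)/(2πkL) per layer, in series:
R_copper pipe wall = ln(94.4/90)/(2π×383×10.5) = 1.889×10^-6 K/W
R_ceramic-fibre blanket = ln(119.4/94.4)/(2π×0.104×10.5) = 0.03424 K/W
R_total = 0.03424 K/W
Q = ΔT/R_total = 211/0.03424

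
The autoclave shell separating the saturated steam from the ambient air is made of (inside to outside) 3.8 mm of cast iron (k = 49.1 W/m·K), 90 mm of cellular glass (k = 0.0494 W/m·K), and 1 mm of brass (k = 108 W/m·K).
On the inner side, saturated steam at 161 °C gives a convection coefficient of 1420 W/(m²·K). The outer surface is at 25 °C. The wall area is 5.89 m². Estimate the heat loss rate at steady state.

Using the resistance-network approach (series):
R_inner film = 1/(h_i·A) = 1/(1420×5.89) = 1.196×10^-4 K/W
R_cast iron = L/(kA) = 0.0038/(49.1×5.89) = 1.314×10^-5 K/W
R_cellular glass = L/(kA) = 0.09/(0.0494×5.89) = 0.3093 K/W
R_brass = L/(kA) = 0.001/(108×5.89) = 1.572×10^-6 K/W
R_total = 0.3094 K/W
Q = ΔT / R_total = 136 / 0.3094

Q ≈ 439 W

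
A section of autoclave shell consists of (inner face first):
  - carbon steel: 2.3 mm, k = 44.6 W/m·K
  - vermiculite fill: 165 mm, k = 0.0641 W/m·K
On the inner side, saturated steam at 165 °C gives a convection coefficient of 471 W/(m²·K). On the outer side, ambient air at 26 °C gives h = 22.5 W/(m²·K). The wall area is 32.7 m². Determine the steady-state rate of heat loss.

Q ≈ 1730 W

Treating each layer as a thermal resistance in series:
R_inner film = 1/(h_i·A) = 1/(471×32.7) = 6.493×10^-5 K/W
R_carbon steel = L/(kA) = 0.0023/(44.6×32.7) = 1.577×10^-6 K/W
R_vermiculite fill = L/(kA) = 0.165/(0.0641×32.7) = 0.07872 K/W
R_outer film = 1/(h_o·A) = 1/(22.5×32.7) = 0.001359 K/W
R_total = 0.08014 K/W
Q = ΔT / R_total = 139 / 0.08014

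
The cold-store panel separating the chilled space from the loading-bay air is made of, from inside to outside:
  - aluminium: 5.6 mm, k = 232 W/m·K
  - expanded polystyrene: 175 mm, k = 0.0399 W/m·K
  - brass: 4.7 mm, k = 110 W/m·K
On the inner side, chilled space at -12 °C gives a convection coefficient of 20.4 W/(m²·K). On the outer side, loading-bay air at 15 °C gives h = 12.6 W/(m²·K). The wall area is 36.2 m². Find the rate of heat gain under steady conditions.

Q ≈ 217 W

Model the wall as resistances in series:
R_inner film = 1/(h_i·A) = 1/(20.4×36.2) = 0.001354 K/W
R_aluminium = L/(kA) = 0.0056/(232×36.2) = 6.668×10^-7 K/W
R_expanded polystyrene = L/(kA) = 0.175/(0.0399×36.2) = 0.1212 K/W
R_brass = L/(kA) = 0.0047/(110×36.2) = 1.18×10^-6 K/W
R_outer film = 1/(h_o·A) = 1/(12.6×36.2) = 0.002192 K/W
R_total = 0.1247 K/W
Q = ΔT / R_total = 27 / 0.1247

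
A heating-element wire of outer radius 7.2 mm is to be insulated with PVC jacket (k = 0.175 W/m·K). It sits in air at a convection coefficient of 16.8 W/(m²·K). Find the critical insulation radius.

For a cylinder r_cr = k/h = 0.175/16.8
r_cr = 10.4 mm; since the bare radius (7.2 mm) is below r_cr, adding a thin layer of insulation will *increase* heat loss.

r_cr ≈ 10.4 mm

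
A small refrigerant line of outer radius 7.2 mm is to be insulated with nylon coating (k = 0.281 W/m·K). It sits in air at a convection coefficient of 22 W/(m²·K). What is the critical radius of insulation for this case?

r_cr ≈ 12.8 mm

For a cylinder r_cr = k/h = 0.281/22
r_cr = 12.8 mm; since the bare radius (7.2 mm) is below r_cr, adding a thin layer of insulation will *increase* heat loss.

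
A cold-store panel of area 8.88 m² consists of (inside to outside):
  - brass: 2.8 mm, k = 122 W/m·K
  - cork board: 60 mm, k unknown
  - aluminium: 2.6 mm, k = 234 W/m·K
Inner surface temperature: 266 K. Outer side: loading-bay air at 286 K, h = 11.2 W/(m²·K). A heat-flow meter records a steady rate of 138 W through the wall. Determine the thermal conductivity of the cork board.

k ≈ 0.0501 W/(m·K)

Model the wall as resistances in series:
R_brass = L/(kA) = 0.0028/(122×8.88) = 2.585×10^-6 K/W
R_aluminium = L/(kA) = 0.0026/(234×8.88) = 1.251×10^-6 K/W
R_outer film = 1/(h_o·A) = 1/(11.2×8.88) = 0.01005 K/W
Sum of known resistances R_other = 0.01006 K/W
Total R = ΔT/Q = 20/138 = 0.1449 K/W
R_cork board = R_total − R_other = 0.1349 K/W
k = L/(R·A) = 0.06/(0.1349×8.88)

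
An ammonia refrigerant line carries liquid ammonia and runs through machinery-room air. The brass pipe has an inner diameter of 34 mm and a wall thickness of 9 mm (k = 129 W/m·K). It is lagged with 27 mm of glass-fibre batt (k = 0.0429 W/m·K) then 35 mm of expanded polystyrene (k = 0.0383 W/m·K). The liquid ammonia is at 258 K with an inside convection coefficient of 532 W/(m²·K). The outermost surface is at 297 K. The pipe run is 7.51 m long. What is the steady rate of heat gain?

Q ≈ 61.4 W

Treating each annulus and film as a series resistance:
R_inner film = 1/(h_i·2πr₁L) = 1/(532×2π×0.017×7.51) = 0.002343 K/W
R_brass pipe wall = ln(26/17)/(2π×129×7.51) = 6.98×10^-5 K/W
R_glass-fibre batt = ln(53/26)/(2π×0.0429×7.51) = 0.3518 K/W
R_expanded polystyrene = ln(88/53)/(2π×0.0383×7.51) = 0.2806 K/W
R_total = 0.6348 K/W
Q = ΔT/R_total = 39/0.6348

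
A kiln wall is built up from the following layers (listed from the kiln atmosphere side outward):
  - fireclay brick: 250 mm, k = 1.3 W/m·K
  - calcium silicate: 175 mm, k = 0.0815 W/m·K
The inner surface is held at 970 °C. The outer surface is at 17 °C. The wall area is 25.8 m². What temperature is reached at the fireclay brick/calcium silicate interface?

Thermal resistances in series:
R_fireclay brick = L/(kA) = 0.25/(1.3×25.8) = 0.007454 K/W
R_calcium silicate = L/(kA) = 0.175/(0.0815×25.8) = 0.08323 K/W
R_total = 0.09068 K/W;  Q = ΔT/R_total = 953/0.09068 = 10510 W
T_interface = T_inner − Q·ΣR(inner→interface) = 970 − 10500×0.007454

T ≈ 892 °C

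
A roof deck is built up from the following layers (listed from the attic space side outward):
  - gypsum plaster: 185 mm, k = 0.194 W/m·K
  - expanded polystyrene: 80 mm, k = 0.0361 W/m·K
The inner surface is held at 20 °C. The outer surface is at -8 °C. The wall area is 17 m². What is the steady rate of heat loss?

Using the resistance-network approach (series):
R_gypsum plaster = L/(kA) = 0.185/(0.194×17) = 0.05609 K/W
R_expanded polystyrene = L/(kA) = 0.08/(0.0361×17) = 0.1304 K/W
R_total = 0.1865 K/W
Q = ΔT / R_total = 28 / 0.1865

Q ≈ 150 W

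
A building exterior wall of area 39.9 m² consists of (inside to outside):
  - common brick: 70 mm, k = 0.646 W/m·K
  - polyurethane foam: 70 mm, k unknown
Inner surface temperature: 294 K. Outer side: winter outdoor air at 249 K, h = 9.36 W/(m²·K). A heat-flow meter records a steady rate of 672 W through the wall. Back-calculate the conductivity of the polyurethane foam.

Treating each layer as a thermal resistance in series:
R_common brick = L/(kA) = 0.07/(0.646×39.9) = 0.002716 K/W
R_outer film = 1/(h_o·A) = 1/(9.36×39.9) = 0.002678 K/W
Sum of known resistances R_other = 0.005393 K/W
Total R = ΔT/Q = 45/672 = 0.06696 K/W
R_polyurethane foam = R_total − R_other = 0.06157 K/W
k = L/(R·A) = 0.07/(0.06157×39.9)

k ≈ 0.0285 W/(m·K)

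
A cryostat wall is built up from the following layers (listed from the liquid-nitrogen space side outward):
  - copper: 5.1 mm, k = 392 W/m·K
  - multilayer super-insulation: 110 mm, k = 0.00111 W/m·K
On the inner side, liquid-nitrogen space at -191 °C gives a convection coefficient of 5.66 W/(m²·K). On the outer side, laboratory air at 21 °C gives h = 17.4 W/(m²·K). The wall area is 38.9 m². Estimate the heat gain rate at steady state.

Using the resistance-network approach (series):
R_inner film = 1/(h_i·A) = 1/(5.66×38.9) = 0.004542 K/W
R_copper = L/(kA) = 0.0051/(392×38.9) = 3.345×10^-7 K/W
R_multilayer super-insulation = L/(kA) = 0.11/(0.00111×38.9) = 2.548 K/W
R_outer film = 1/(h_o·A) = 1/(17.4×38.9) = 0.001477 K/W
R_total = 2.554 K/W
Q = ΔT / R_total = 212 / 2.554

Q ≈ 83 W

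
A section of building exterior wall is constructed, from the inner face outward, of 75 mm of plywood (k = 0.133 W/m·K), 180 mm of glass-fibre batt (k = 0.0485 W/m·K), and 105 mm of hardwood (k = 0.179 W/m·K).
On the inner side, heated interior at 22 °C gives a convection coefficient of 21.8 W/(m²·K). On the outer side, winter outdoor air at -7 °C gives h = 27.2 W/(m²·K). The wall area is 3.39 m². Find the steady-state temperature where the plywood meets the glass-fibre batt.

Thermal resistances in series:
R_inner film = 1/(h_i·A) = 1/(21.8×3.39) = 0.01353 K/W
R_plywood = L/(kA) = 0.075/(0.133×3.39) = 0.1663 K/W
R_glass-fibre batt = L/(kA) = 0.18/(0.0485×3.39) = 1.095 K/W
R_hardwood = L/(kA) = 0.105/(0.179×3.39) = 0.173 K/W
R_outer film = 1/(h_o·A) = 1/(27.2×3.39) = 0.01085 K/W
R_total = 1.459 K/W;  Q = ΔT/R_total = 29/1.459 = 19.88 W
T_interface = T_inner − Q·ΣR(inner→interface) = 22 − 19.9×0.1799

T ≈ 18.4 °C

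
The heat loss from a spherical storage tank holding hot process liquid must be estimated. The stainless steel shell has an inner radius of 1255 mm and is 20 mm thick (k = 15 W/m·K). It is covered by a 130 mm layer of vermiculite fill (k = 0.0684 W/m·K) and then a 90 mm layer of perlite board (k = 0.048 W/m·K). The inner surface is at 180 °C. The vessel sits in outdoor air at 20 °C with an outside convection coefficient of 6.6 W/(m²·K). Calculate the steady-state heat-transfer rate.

Q ≈ 994 W

Each spherical layer contributes R = (1/r_i − 1/r_o)/(4πk):
R_stainless steel shell = (1/1.255 − 1/1.275)/(4π×15) = 6.631×10^-5 K/W
R_vermiculite fill = (1/1.275 − 1/1.405)/(4π×0.0684) = 0.08443 K/W
R_perlite board = (1/1.405 − 1/1.495)/(4π×0.048) = 0.07104 K/W
R_outer film = 1/(h·4πr_o²) = 1/(6.6×4π×1.495²) = 0.005395 K/W
R_total = 0.1609 K/W
Q = ΔT/R_total = 160/0.1609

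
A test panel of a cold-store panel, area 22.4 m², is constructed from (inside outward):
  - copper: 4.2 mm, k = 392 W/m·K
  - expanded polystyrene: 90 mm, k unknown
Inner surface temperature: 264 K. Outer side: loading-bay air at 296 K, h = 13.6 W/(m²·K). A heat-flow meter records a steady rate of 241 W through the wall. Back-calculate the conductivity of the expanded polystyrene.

Series thermal resistances:
R_copper = L/(kA) = 0.0042/(392×22.4) = 4.783×10^-7 K/W
R_outer film = 1/(h_o·A) = 1/(13.6×22.4) = 0.003283 K/W
Sum of known resistances R_other = 0.003283 K/W
Total R = ΔT/Q = 32/241 = 0.1328 K/W
R_expanded polystyrene = R_total − R_other = 0.1295 K/W
k = L/(R·A) = 0.09/(0.1295×22.4)

k ≈ 0.031 W/(m·K)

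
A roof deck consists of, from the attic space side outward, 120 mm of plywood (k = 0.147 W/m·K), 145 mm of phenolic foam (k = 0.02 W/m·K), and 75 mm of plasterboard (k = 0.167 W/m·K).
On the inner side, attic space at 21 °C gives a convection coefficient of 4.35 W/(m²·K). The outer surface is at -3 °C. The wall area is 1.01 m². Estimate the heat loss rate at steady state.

Q ≈ 2.77 W

Using the resistance-network approach (series):
R_inner film = 1/(h_i·A) = 1/(4.35×1.01) = 0.2276 K/W
R_plywood = L/(kA) = 0.12/(0.147×1.01) = 0.8082 K/W
R_phenolic foam = L/(kA) = 0.145/(0.02×1.01) = 7.178 K/W
R_plasterboard = L/(kA) = 0.075/(0.167×1.01) = 0.4447 K/W
R_total = 8.659 K/W
Q = ΔT / R_total = 24 / 8.659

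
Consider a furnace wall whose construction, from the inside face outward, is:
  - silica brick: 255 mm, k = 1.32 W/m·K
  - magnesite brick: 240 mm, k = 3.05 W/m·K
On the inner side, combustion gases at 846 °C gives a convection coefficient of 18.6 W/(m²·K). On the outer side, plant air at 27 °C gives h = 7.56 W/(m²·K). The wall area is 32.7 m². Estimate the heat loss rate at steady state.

Q ≈ 58500 W

Using the resistance-network approach (series):
R_inner film = 1/(h_i·A) = 1/(18.6×32.7) = 0.001644 K/W
R_silica brick = L/(kA) = 0.255/(1.32×32.7) = 0.005908 K/W
R_magnesite brick = L/(kA) = 0.24/(3.05×32.7) = 0.002406 K/W
R_outer film = 1/(h_o·A) = 1/(7.56×32.7) = 0.004045 K/W
R_total = 0.014 K/W
Q = ΔT / R_total = 819 / 0.014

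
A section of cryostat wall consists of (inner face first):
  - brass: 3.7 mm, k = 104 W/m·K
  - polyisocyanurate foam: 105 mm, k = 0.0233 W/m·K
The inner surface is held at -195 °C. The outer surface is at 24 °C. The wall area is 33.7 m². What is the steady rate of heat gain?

Q ≈ 1640 W

Treating each layer as a thermal resistance in series:
R_brass = L/(kA) = 0.0037/(104×33.7) = 1.056×10^-6 K/W
R_polyisocyanurate foam = L/(kA) = 0.105/(0.0233×33.7) = 0.1337 K/W
R_total = 0.1337 K/W
Q = ΔT / R_total = 219 / 0.1337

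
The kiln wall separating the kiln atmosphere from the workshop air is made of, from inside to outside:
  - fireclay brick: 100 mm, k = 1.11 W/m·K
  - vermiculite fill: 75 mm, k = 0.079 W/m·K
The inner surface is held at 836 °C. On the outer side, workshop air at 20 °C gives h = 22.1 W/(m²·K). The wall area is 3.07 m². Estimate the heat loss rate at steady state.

Q ≈ 2310 W

Treating each layer as a thermal resistance in series:
R_fireclay brick = L/(kA) = 0.1/(1.11×3.07) = 0.02935 K/W
R_vermiculite fill = L/(kA) = 0.075/(0.079×3.07) = 0.3092 K/W
R_outer film = 1/(h_o·A) = 1/(22.1×3.07) = 0.01474 K/W
R_total = 0.3533 K/W
Q = ΔT / R_total = 816 / 0.3533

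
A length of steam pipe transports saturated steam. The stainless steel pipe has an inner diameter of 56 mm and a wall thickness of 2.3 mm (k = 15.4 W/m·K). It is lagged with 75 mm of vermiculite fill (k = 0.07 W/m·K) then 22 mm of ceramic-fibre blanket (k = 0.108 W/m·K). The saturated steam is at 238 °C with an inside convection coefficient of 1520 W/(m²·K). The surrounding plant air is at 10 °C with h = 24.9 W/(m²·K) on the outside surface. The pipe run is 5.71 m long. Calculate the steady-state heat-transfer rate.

Q ≈ 411 W

Per-layer cylindrical resistances, series-summed:
R_inner film = 1/(h_i·2πr₁L) = 1/(1520×2π×0.028×5.71) = 6.549×10^-4 K/W
R_stainless steel pipe wall = ln(30.3/28)/(2π×15.4×5.71) = 1.429×10^-4 K/W
R_vermiculite fill = ln(105.3/30.3)/(2π×0.07×5.71) = 0.496 K/W
R_ceramic-fibre blanket = ln(127.3/105.3)/(2π×0.108×5.71) = 0.04897 K/W
R_outer film = 1/(h_o·2πr_oL) = 1/(24.9×2π×0.1273×5.71) = 0.008793 K/W
R_total = 0.5546 K/W
Q = ΔT/R_total = 228/0.5546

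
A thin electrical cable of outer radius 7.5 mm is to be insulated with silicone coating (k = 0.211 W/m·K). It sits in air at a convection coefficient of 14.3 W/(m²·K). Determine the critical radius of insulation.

r_cr ≈ 14.8 mm

For a cylinder r_cr = k/h = 0.211/14.3
r_cr = 14.8 mm; since the bare radius (7.5 mm) is below r_cr, adding a thin layer of insulation will *increase* heat loss.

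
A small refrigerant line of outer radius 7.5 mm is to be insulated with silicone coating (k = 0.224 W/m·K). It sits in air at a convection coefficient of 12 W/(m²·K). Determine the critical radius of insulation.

r_cr ≈ 18.7 mm

For a cylinder r_cr = k/h = 0.224/12
r_cr = 18.7 mm; since the bare radius (7.5 mm) is below r_cr, adding a thin layer of insulation will *increase* heat loss.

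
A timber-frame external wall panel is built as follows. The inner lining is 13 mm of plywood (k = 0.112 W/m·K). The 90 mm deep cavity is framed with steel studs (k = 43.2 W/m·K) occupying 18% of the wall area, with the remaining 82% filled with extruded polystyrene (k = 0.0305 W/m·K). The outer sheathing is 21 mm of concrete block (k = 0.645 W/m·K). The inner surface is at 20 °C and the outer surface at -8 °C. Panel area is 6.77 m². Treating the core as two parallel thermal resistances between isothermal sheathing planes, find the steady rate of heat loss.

Q ≈ 1180 W

Sheathing layers in series; stud and cavity paths in parallel between them.
R_inner = 0.013/(0.112×6.77) = 0.01714 K/W
R_stud  = 0.09/(43.2×0.18×6.77) = 0.00171 K/W
R_cav   = 0.09/(0.0305×0.82×6.77) = 0.5315 K/W
1/R_core = 1/R_stud + 1/R_cav → R_core = 0.001704 K/W
R_outer = 0.021/(0.645×6.77) = 0.004809 K/W
R_total = 0.02366 K/W
Q = ΔT/R_total = 28/0.02366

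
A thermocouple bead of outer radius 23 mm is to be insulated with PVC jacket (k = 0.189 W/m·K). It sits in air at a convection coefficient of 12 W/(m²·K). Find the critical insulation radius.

For a sphere r_cr = 2k/h = 2×0.189/12
r_cr = 31.5 mm; since the bare radius (23 mm) is below r_cr, adding a thin layer of insulation will *increase* heat loss.

r_cr ≈ 31.5 mm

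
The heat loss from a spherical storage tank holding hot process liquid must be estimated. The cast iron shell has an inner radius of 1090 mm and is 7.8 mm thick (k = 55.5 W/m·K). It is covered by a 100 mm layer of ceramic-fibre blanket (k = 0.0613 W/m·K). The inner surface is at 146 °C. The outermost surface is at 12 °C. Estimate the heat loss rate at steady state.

Spherical conduction: R = (1/r_in − 1/r_out)/(4πk) per layer; series-sum.
R_cast iron shell = (1/1.09 − 1/1.0978)/(4π×55.5) = 9.346×10^-6 K/W
R_ceramic-fibre blanket = (1/1.0978 − 1/1.1978)/(4π×0.0613) = 0.09872 K/W
R_total = 0.09873 K/W
Q = ΔT/R_total = 134/0.09873

Q ≈ 1360 W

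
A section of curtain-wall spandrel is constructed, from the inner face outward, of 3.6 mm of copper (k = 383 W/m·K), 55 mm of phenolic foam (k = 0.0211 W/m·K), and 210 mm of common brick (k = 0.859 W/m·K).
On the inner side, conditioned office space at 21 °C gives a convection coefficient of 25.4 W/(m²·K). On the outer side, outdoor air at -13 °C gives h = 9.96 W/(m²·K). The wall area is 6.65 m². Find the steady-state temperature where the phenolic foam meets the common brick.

Thermal resistances in series:
R_inner film = 1/(h_i·A) = 1/(25.4×6.65) = 0.00592 K/W
R_copper = L/(kA) = 0.0036/(383×6.65) = 1.413×10^-6 K/W
R_phenolic foam = L/(kA) = 0.055/(0.0211×6.65) = 0.392 K/W
R_common brick = L/(kA) = 0.21/(0.859×6.65) = 0.03676 K/W
R_outer film = 1/(h_o·A) = 1/(9.96×6.65) = 0.0151 K/W
R_total = 0.4498 K/W;  Q = ΔT/R_total = 34/0.4498 = 75.6 W
T_interface = T_inner − Q·ΣR(inner→interface) = 21 − 75.6×0.3979

T ≈ -9.08 °C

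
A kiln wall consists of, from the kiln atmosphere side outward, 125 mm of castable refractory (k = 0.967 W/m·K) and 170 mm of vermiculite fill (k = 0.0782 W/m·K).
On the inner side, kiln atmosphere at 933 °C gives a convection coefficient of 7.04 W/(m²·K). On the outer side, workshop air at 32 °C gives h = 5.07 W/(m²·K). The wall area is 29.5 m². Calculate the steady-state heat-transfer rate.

Q ≈ 10100 W

Model the wall as resistances in series:
R_inner film = 1/(h_i·A) = 1/(7.04×29.5) = 0.004815 K/W
R_castable refractory = L/(kA) = 0.125/(0.967×29.5) = 0.004382 K/W
R_vermiculite fill = L/(kA) = 0.17/(0.0782×29.5) = 0.07369 K/W
R_outer film = 1/(h_o·A) = 1/(5.07×29.5) = 0.006686 K/W
R_total = 0.08958 K/W
Q = ΔT / R_total = 901 / 0.08958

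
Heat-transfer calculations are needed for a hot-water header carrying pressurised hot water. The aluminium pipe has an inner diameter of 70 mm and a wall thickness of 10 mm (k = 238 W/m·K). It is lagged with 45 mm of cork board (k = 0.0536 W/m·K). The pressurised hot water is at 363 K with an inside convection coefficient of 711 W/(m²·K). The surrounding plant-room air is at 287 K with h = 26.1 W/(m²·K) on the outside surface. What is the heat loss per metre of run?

q′ ≈ 35.6 W/m

Radial resistances (cylindrical: R_cond = ln(r_o/r_i)/(2πkL), R_conv = 1/(h·2πrL)):
R_inner film = 1/(h_i·2πr₁L) = 1/(711×2π×0.035×1) = 0.006396 K/W
R_aluminium pipe wall = ln(45/35)/(2π×238×1) = 1.681×10^-4 K/W
R_cork board = ln(90/45)/(2π×0.0536×1) = 2.058 K/W
R_outer film = 1/(h_o·2πr_oL) = 1/(26.1×2π×0.09×1) = 0.06775 K/W
R_total = 2.132 K/W
Q = ΔT/R_total = 76/2.132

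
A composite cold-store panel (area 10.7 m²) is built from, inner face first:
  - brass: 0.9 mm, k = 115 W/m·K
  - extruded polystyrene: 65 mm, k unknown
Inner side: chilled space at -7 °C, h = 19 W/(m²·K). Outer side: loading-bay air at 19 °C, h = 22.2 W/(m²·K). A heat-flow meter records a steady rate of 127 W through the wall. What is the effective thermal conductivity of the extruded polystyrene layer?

Thermal resistances in series:
R_inner film = 1/(h_i·A) = 1/(19×10.7) = 0.004919 K/W
R_brass = L/(kA) = 0.0009/(115×10.7) = 7.314×10^-7 K/W
R_outer film = 1/(h_o·A) = 1/(22.2×10.7) = 0.00421 K/W
Sum of known resistances R_other = 0.009129 K/W
Total R = ΔT/Q = 26/127 = 0.2047 K/W
R_extruded polystyrene = R_total − R_other = 0.1956 K/W
k = L/(R·A) = 0.065/(0.1956×10.7)

k ≈ 0.0311 W/(m·K)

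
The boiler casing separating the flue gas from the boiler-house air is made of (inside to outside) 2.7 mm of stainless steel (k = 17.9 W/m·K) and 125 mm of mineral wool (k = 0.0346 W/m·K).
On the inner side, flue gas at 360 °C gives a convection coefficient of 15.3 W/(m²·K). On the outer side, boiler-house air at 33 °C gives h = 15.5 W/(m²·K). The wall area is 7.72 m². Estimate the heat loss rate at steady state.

Thermal resistances in series:
R_inner film = 1/(h_i·A) = 1/(15.3×7.72) = 0.008466 K/W
R_stainless steel = L/(kA) = 0.0027/(17.9×7.72) = 1.954×10^-5 K/W
R_mineral wool = L/(kA) = 0.125/(0.0346×7.72) = 0.468 K/W
R_outer film = 1/(h_o·A) = 1/(15.5×7.72) = 0.008357 K/W
R_total = 0.4848 K/W
Q = ΔT / R_total = 327 / 0.4848

Q ≈ 674 W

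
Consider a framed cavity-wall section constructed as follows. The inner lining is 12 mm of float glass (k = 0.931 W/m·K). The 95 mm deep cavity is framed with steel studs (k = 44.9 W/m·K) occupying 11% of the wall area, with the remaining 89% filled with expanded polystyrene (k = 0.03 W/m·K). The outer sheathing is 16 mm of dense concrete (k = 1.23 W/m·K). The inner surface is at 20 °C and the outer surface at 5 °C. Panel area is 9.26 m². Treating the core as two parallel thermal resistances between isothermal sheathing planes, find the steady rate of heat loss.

Sheathing layers in series; stud and cavity paths in parallel between them.
R_inner = 0.012/(0.931×9.26) = 0.001392 K/W
R_stud  = 0.095/(44.9×0.11×9.26) = 0.002077 K/W
R_cav   = 0.095/(0.03×0.89×9.26) = 0.3842 K/W
1/R_core = 1/R_stud + 1/R_cav → R_core = 0.002066 K/W
R_outer = 0.016/(1.23×9.26) = 0.001405 K/W
R_total = 0.004863 K/W
Q = ΔT/R_total = 15/0.004863

Q ≈ 3080 W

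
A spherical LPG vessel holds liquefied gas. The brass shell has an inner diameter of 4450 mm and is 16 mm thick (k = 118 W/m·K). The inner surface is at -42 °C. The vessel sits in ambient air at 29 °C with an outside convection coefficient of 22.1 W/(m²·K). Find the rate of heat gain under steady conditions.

Q ≈ 98700 W

Each spherical layer contributes R = (1/r_i − 1/r_o)/(4πk):
R_brass shell = (1/2.225 − 1/2.241)/(4π×118) = 2.164×10^-6 K/W
R_outer film = 1/(h·4πr_o²) = 1/(22.1×4π×2.241²) = 7.17×10^-4 K/W
R_total = 7.192×10^-4 K/W
Q = ΔT/R_total = 71/7.192×10^-4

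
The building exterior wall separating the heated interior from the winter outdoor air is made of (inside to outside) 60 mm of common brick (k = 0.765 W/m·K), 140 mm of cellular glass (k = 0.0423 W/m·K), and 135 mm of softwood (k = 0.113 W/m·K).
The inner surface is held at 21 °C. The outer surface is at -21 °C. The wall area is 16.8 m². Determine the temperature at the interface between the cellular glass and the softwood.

T ≈ -10.1 °C

Model the wall as resistances in series:
R_common brick = L/(kA) = 0.06/(0.765×16.8) = 0.004669 K/W
R_cellular glass = L/(kA) = 0.14/(0.0423×16.8) = 0.197 K/W
R_softwood = L/(kA) = 0.135/(0.113×16.8) = 0.07111 K/W
R_total = 0.2728 K/W;  Q = ΔT/R_total = 42/0.2728 = 154 W
T_interface = T_inner − Q·ΣR(inner→interface) = 21 − 154×0.2017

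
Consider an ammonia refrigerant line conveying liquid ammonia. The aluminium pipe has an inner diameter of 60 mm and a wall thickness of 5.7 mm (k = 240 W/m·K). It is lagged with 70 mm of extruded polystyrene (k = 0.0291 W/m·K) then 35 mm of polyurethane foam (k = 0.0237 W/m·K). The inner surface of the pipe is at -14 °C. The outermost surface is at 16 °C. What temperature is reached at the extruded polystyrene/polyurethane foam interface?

Per-layer cylindrical resistances, series-summed:
R_aluminium pipe wall = ln(35.7/30)/(2π×240×1) = 1.154×10^-4 K/W
R_extruded polystyrene = ln(105.7/35.7)/(2π×0.0291×1) = 5.937 K/W
R_polyurethane foam = ln(140.7/105.7)/(2π×0.0237×1) = 1.921 K/W
R_total = 7.857 K/W
Q = ΔT/R_total = 30/7.857
Q = 3.82 W/m
T_interface = T_inner + Q·ΣR(inner→interface) = -14 + 3.82×5.937

T ≈ 8.67 °C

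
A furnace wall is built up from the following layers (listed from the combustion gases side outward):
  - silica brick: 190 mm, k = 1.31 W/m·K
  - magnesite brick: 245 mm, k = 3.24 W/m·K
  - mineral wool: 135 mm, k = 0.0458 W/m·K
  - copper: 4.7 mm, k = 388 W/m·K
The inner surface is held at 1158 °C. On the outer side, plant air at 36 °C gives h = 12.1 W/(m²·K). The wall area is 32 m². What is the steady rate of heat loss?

Thermal resistances in series:
R_silica brick = L/(kA) = 0.19/(1.31×32) = 0.004532 K/W
R_magnesite brick = L/(kA) = 0.245/(3.24×32) = 0.002363 K/W
R_mineral wool = L/(kA) = 0.135/(0.0458×32) = 0.09211 K/W
R_copper = L/(kA) = 0.0047/(388×32) = 3.785×10^-7 K/W
R_outer film = 1/(h_o·A) = 1/(12.1×32) = 0.002583 K/W
R_total = 0.1016 K/W
Q = ΔT / R_total = 1122 / 0.1016

Q ≈ 11000 W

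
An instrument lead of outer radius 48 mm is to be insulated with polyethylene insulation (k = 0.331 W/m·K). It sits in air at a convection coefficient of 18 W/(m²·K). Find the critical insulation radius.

r_cr ≈ 18.4 mm

For a cylinder r_cr = k/h = 0.331/18
r_cr = 18.4 mm; since the bare radius (48 mm) is above r_cr, any added insulation will reduce heat loss.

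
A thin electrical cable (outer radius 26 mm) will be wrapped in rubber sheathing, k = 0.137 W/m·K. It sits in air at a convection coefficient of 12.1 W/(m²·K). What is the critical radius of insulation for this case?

For a cylinder r_cr = k/h = 0.137/12.1
r_cr = 11.3 mm; since the bare radius (26 mm) is above r_cr, any added insulation will reduce heat loss.

r_cr ≈ 11.3 mm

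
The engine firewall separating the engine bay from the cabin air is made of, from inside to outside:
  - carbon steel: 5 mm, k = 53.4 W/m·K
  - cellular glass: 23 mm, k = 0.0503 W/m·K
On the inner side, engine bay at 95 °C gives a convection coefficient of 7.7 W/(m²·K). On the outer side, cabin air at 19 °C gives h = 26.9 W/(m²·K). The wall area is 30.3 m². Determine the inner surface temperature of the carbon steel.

T ≈ 79.2 °C

Thermal resistances in series:
R_inner film = 1/(h_i·A) = 1/(7.7×30.3) = 0.004286 K/W
R_carbon steel = L/(kA) = 0.005/(53.4×30.3) = 3.09×10^-6 K/W
R_cellular glass = L/(kA) = 0.023/(0.0503×30.3) = 0.01509 K/W
R_outer film = 1/(h_o·A) = 1/(26.9×30.3) = 0.001227 K/W
R_total = 0.02061 K/W;  Q = ΔT/R_total = 76/0.02061 = 3688 W
T_interface = T_inner − Q·ΣR(inner→interface) = 95 − 3690×0.004286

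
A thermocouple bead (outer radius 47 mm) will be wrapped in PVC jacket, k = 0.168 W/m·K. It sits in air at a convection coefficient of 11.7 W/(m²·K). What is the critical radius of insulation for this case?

For a sphere r_cr = 2k/h = 2×0.168/11.7
r_cr = 28.7 mm; since the bare radius (47 mm) is above r_cr, any added insulation will reduce heat loss.

r_cr ≈ 28.7 mm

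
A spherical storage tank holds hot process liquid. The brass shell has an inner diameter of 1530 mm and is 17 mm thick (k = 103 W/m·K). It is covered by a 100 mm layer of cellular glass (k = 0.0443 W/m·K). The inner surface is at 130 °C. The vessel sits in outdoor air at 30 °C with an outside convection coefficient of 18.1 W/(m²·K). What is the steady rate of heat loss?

Q ≈ 376 W

For a spherical shell R = (1/r₁ − 1/r₂)/(4πk); film R = 1/(h·4πr²). In series:
R_brass shell = (1/0.765 − 1/0.782)/(4π×103) = 2.196×10^-5 K/W
R_cellular glass = (1/0.782 − 1/0.882)/(4π×0.0443) = 0.2604 K/W
R_outer film = 1/(h·4πr_o²) = 1/(18.1×4π×0.882²) = 0.005652 K/W
R_total = 0.2661 K/W
Q = ΔT/R_total = 100/0.2661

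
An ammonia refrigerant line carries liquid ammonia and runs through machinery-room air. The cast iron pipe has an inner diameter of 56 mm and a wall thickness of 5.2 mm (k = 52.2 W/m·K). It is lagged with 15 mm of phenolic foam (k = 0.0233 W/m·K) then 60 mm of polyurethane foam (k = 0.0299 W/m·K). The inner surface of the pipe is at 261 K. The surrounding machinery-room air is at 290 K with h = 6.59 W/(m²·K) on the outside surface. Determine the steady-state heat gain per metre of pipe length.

For a radial system each layer contributes R = ln(r_out/r_in)/(2πkL); films add R = 1/(hA).
R_cast iron pipe wall = ln(33.2/28)/(2π×52.2×1) = 5.194×10^-4 K/W
R_phenolic foam = ln(48.2/33.2)/(2π×0.0233×1) = 2.547 K/W
R_polyurethane foam = ln(108.2/48.2)/(2π×0.0299×1) = 4.304 K/W
R_outer film = 1/(h_o·2πr_oL) = 1/(6.59×2π×0.1082×1) = 0.2232 K/W
R_total = 7.074 K/W
Q = ΔT/R_total = 29/7.074

q′ ≈ 4.1 W/m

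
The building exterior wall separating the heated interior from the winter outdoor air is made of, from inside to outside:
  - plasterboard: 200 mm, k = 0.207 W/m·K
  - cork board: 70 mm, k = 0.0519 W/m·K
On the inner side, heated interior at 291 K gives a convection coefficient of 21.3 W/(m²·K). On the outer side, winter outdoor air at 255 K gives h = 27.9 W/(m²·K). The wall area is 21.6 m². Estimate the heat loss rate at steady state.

Series thermal resistances:
R_inner film = 1/(h_i·A) = 1/(21.3×21.6) = 0.002174 K/W
R_plasterboard = L/(kA) = 0.2/(0.207×21.6) = 0.04473 K/W
R_cork board = L/(kA) = 0.07/(0.0519×21.6) = 0.06244 K/W
R_outer film = 1/(h_o·A) = 1/(27.9×21.6) = 0.001659 K/W
R_total = 0.111 K/W
Q = ΔT / R_total = 36 / 0.111

Q ≈ 324 W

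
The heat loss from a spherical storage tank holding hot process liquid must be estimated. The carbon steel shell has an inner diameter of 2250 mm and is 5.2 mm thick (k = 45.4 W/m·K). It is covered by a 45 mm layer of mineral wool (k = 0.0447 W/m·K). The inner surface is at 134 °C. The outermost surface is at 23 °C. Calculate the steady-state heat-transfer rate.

Radial (spherical) resistances in series:
R_carbon steel shell = (1/1.125 − 1/1.1302)/(4π×45.4) = 7.169×10^-6 K/W
R_mineral wool = (1/1.1302 − 1/1.1752)/(4π×0.0447) = 0.06032 K/W
R_total = 0.06032 K/W
Q = ΔT/R_total = 111/0.06032

Q ≈ 1840 W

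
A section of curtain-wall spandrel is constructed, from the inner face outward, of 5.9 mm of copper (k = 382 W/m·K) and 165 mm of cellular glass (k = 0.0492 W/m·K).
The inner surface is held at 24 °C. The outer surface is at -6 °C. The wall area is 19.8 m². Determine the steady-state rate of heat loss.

Treating each layer as a thermal resistance in series:
R_copper = L/(kA) = 0.0059/(382×19.8) = 7.801×10^-7 K/W
R_cellular glass = L/(kA) = 0.165/(0.0492×19.8) = 0.1694 K/W
R_total = 0.1694 K/W
Q = ΔT / R_total = 30 / 0.1694

Q ≈ 177 W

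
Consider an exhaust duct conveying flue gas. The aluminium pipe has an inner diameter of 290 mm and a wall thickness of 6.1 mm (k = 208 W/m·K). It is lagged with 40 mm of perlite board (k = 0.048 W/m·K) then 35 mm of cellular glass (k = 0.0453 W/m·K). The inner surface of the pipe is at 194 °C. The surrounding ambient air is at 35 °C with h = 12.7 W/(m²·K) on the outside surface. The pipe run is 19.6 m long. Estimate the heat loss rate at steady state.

Q ≈ 2190 W

Treating each annulus and film as a series resistance:
R_aluminium pipe wall = ln(151.1/145)/(2π×208×19.6) = 1.609×10^-6 K/W
R_perlite board = ln(191.1/151.1)/(2π×0.048×19.6) = 0.03973 K/W
R_cellular glass = ln(226.1/191.1)/(2π×0.0453×19.6) = 0.03015 K/W
R_outer film = 1/(h_o·2πr_oL) = 1/(12.7×2π×0.2261×19.6) = 0.002828 K/W
R_total = 0.07271 K/W
Q = ΔT/R_total = 159/0.07271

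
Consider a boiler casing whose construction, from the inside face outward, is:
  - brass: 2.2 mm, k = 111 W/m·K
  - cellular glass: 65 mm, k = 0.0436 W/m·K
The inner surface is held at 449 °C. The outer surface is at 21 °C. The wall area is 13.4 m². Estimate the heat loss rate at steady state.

Q ≈ 3850 W

Model the wall as resistances in series:
R_brass = L/(kA) = 0.0022/(111×13.4) = 1.479×10^-6 K/W
R_cellular glass = L/(kA) = 0.065/(0.0436×13.4) = 0.1113 K/W
R_total = 0.1113 K/W
Q = ΔT / R_total = 428 / 0.1113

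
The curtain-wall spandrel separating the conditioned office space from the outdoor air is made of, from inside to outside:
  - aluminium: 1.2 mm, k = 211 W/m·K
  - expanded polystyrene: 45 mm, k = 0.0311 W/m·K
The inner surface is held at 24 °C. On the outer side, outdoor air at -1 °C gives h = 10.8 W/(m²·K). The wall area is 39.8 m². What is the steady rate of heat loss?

Thermal resistances in series:
R_aluminium = L/(kA) = 0.0012/(211×39.8) = 1.429×10^-7 K/W
R_expanded polystyrene = L/(kA) = 0.045/(0.0311×39.8) = 0.03636 K/W
R_outer film = 1/(h_o·A) = 1/(10.8×39.8) = 0.002326 K/W
R_total = 0.03868 K/W
Q = ΔT / R_total = 25 / 0.03868

Q ≈ 646 W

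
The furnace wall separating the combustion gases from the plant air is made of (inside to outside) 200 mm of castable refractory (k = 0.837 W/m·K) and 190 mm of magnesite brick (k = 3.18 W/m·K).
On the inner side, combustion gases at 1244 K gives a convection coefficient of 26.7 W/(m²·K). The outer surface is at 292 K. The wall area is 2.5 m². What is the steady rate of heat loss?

Using the resistance-network approach (series):
R_inner film = 1/(h_i·A) = 1/(26.7×2.5) = 0.01498 K/W
R_castable refractory = L/(kA) = 0.2/(0.837×2.5) = 0.09558 K/W
R_magnesite brick = L/(kA) = 0.19/(3.18×2.5) = 0.0239 K/W
R_total = 0.1345 K/W
Q = ΔT / R_total = 952 / 0.1345

Q ≈ 7080 W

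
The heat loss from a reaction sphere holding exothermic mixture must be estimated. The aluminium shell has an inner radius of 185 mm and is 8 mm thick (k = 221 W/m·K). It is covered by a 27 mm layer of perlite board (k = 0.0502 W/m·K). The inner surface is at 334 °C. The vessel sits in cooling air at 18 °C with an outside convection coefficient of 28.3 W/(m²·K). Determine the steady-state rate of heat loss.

Spherical conduction: R = (1/r_in − 1/r_out)/(4πk) per layer; series-sum.
R_aluminium shell = (1/0.185 − 1/0.193)/(4π×221) = 8.068×10^-5 K/W
R_perlite board = (1/0.193 − 1/0.22)/(4π×0.0502) = 1.008 K/W
R_outer film = 1/(h·4πr_o²) = 1/(28.3×4π×0.22²) = 0.0581 K/W
R_total = 1.066 K/W
Q = ΔT/R_total = 316/1.066

Q ≈ 296 W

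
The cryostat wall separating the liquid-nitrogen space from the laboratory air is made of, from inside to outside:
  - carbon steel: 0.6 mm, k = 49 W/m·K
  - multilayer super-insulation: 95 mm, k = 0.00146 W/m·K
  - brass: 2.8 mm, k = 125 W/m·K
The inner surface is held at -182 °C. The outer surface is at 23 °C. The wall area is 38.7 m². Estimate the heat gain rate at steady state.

Q ≈ 122 W

Treating each layer as a thermal resistance in series:
R_carbon steel = L/(kA) = 0.0006/(49×38.7) = 3.164×10^-7 K/W
R_multilayer super-insulation = L/(kA) = 0.095/(0.00146×38.7) = 1.681 K/W
R_brass = L/(kA) = 0.0028/(125×38.7) = 5.788×10^-7 K/W
R_total = 1.681 K/W
Q = ΔT / R_total = 205 / 1.681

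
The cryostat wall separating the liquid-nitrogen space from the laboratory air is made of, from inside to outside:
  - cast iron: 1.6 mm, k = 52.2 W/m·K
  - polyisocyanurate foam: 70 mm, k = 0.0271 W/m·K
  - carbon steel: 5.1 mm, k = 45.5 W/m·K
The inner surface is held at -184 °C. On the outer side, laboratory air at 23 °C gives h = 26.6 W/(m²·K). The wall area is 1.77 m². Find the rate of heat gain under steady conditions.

Q ≈ 140 W

Using the resistance-network approach (series):
R_cast iron = L/(kA) = 0.0016/(52.2×1.77) = 1.732×10^-5 K/W
R_polyisocyanurate foam = L/(kA) = 0.07/(0.0271×1.77) = 1.459 K/W
R_carbon steel = L/(kA) = 0.0051/(45.5×1.77) = 6.333×10^-5 K/W
R_outer film = 1/(h_o·A) = 1/(26.6×1.77) = 0.02124 K/W
R_total = 1.481 K/W
Q = ΔT / R_total = 207 / 1.481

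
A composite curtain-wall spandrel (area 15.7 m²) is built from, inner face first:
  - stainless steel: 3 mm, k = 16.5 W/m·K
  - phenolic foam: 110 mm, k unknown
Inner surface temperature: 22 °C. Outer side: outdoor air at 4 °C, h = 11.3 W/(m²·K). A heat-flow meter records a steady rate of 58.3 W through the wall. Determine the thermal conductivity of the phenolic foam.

Series thermal resistances:
R_stainless steel = L/(kA) = 0.003/(16.5×15.7) = 1.158×10^-5 K/W
R_outer film = 1/(h_o·A) = 1/(11.3×15.7) = 0.005637 K/W
Sum of known resistances R_other = 0.005648 K/W
Total R = ΔT/Q = 18/58.3 = 0.3087 K/W
R_phenolic foam = R_total − R_other = 0.3031 K/W
k = L/(R·A) = 0.11/(0.3031×15.7)

k ≈ 0.0231 W/(m·K)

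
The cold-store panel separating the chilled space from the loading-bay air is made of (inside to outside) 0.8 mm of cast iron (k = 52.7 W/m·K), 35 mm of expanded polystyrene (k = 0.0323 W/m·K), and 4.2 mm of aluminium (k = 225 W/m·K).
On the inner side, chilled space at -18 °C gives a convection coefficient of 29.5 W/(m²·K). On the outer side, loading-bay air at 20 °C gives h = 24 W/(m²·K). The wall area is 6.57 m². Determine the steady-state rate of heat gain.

Q ≈ 215 W

Thermal resistances in series:
R_inner film = 1/(h_i·A) = 1/(29.5×6.57) = 0.00516 K/W
R_cast iron = L/(kA) = 0.0008/(52.7×6.57) = 2.311×10^-6 K/W
R_expanded polystyrene = L/(kA) = 0.035/(0.0323×6.57) = 0.1649 K/W
R_aluminium = L/(kA) = 0.0042/(225×6.57) = 2.841×10^-6 K/W
R_outer film = 1/(h_o·A) = 1/(24×6.57) = 0.006342 K/W
R_total = 0.1764 K/W
Q = ΔT / R_total = 38 / 0.1764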